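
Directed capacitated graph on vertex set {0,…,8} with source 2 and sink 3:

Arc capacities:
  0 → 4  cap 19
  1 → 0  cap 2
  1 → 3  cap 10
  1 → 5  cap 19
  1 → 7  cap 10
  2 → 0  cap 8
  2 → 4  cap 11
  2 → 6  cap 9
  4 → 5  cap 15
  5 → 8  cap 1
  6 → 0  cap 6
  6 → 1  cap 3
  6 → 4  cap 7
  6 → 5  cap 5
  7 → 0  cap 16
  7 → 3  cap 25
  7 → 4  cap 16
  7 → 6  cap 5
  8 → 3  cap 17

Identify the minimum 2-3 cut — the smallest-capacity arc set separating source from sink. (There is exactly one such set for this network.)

augment #1: 2→6→1→3 push 3
augment #2: 2→4→5→8→3 push 1
max flow = 4; residual-reachable set from 2 gives S-side
cut edges (S→T): {(5,8), (6,1)} total cap 4

Min-cut arcs: {(5,8), (6,1)} (total capacity 4)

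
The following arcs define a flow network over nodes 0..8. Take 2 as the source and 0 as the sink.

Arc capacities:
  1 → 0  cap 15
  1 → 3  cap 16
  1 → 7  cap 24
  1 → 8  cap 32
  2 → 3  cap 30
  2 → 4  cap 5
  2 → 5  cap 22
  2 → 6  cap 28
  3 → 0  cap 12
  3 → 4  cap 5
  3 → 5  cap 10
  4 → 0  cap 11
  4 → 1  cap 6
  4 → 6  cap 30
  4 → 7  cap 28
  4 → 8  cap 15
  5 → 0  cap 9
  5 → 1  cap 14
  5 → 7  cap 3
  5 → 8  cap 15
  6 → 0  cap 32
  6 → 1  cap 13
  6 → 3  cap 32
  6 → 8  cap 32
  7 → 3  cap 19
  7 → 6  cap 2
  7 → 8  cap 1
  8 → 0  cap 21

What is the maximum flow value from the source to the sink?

Maximum flow value: 82

augment #1: 2→3→0 bottleneck 12, total now 12
augment #2: 2→4→0 bottleneck 5, total now 17
augment #3: 2→5→0 bottleneck 9, total now 26
augment #4: 2→6→0 bottleneck 28, total now 54
augment #5: 2→3→4→0 bottleneck 5, total now 59
augment #6: 2→5→1→0 bottleneck 13, total now 72
augment #7: 2→3→5→1→0 bottleneck 1, total now 73
augment #8: 2→3→5→8→0 bottleneck 9, total now 82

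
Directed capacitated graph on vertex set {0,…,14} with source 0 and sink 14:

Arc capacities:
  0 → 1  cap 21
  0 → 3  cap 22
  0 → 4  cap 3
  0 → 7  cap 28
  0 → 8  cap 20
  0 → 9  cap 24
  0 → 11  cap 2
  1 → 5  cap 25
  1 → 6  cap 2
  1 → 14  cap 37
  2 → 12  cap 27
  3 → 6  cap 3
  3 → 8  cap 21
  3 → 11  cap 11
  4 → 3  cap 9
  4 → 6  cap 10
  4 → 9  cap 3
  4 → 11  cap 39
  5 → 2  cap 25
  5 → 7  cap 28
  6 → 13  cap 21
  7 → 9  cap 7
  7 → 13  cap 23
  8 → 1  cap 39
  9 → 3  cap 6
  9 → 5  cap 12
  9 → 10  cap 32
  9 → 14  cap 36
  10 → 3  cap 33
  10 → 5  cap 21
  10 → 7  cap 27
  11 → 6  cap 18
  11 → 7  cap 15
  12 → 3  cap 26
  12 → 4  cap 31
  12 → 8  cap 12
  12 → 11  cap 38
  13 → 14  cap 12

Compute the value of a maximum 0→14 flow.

Maximum flow value: 83

augment #1: 0→1→14 bottleneck 21, total now 21
augment #2: 0→9→14 bottleneck 24, total now 45
augment #3: 0→4→9→14 bottleneck 3, total now 48
augment #4: 0→7→9→14 bottleneck 7, total now 55
augment #5: 0→7→13→14 bottleneck 12, total now 67
augment #6: 0→8→1→14 bottleneck 16, total now 83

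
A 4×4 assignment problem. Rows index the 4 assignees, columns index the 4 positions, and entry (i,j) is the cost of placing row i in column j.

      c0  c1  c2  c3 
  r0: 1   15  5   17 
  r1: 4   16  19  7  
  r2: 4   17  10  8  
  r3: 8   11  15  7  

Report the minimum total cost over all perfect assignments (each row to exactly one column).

Minimum assignment cost: 27

optimal assignment: row0→col2 (cost 5), row1→col3 (cost 7), row2→col0 (cost 4), row3→col1 (cost 11)
total = 5 + 7 + 4 + 11 = 27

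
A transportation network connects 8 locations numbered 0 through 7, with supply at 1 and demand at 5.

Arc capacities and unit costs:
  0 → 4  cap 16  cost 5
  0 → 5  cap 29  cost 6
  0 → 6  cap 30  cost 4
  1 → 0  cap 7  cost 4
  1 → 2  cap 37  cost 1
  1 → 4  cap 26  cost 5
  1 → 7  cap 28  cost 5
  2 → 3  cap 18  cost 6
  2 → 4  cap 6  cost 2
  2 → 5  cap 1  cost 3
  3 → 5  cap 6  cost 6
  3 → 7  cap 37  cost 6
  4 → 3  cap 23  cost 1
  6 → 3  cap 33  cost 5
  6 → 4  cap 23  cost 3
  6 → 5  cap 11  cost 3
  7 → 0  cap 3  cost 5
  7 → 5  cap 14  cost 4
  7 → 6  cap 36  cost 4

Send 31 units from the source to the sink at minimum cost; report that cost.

Minimum cost for 31 units: 296

shortest-cost path #1: 1→2→5 push 1 @ unit cost 4 (adds 4)
shortest-cost path #2: 1→7→5 push 14 @ unit cost 9 (adds 126)
shortest-cost path #3: 1→0→5 push 7 @ unit cost 10 (adds 70)
shortest-cost path #4: 1→2→4→3→5 push 6 @ unit cost 10 (adds 60)
shortest-cost path #5: 1→7→6→5 push 3 @ unit cost 12 (adds 36)
total cost = 296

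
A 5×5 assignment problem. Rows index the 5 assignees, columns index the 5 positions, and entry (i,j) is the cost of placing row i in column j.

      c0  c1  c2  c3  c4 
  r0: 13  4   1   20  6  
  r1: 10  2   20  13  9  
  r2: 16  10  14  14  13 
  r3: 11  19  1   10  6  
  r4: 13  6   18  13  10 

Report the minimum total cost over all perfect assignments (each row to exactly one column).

one of 2 optimal assignments: row0→col2 (cost 1), row1→col1 (cost 2), row2→col3 (cost 14), row3→col4 (cost 6), row4→col0 (cost 13)
total = 1 + 2 + 14 + 6 + 13 = 36

Minimum assignment cost: 36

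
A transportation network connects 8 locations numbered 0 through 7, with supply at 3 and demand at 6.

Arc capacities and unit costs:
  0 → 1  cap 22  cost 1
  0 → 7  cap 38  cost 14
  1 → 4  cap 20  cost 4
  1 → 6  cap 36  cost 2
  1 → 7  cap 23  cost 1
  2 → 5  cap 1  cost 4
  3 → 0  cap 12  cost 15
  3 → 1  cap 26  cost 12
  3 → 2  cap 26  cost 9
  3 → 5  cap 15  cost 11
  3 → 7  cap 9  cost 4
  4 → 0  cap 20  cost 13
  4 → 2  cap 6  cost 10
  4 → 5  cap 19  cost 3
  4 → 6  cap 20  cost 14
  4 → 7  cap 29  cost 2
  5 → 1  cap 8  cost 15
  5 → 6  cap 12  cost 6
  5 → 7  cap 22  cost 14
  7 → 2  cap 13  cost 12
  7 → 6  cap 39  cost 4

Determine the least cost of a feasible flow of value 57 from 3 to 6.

shortest-cost path #1: 3→7→6 push 9 @ unit cost 8 (adds 72)
shortest-cost path #2: 3→1→6 push 26 @ unit cost 14 (adds 364)
shortest-cost path #3: 3→5→6 push 12 @ unit cost 17 (adds 204)
shortest-cost path #4: 3→0→1→6 push 10 @ unit cost 18 (adds 180)
total cost = 820

Minimum cost for 57 units: 820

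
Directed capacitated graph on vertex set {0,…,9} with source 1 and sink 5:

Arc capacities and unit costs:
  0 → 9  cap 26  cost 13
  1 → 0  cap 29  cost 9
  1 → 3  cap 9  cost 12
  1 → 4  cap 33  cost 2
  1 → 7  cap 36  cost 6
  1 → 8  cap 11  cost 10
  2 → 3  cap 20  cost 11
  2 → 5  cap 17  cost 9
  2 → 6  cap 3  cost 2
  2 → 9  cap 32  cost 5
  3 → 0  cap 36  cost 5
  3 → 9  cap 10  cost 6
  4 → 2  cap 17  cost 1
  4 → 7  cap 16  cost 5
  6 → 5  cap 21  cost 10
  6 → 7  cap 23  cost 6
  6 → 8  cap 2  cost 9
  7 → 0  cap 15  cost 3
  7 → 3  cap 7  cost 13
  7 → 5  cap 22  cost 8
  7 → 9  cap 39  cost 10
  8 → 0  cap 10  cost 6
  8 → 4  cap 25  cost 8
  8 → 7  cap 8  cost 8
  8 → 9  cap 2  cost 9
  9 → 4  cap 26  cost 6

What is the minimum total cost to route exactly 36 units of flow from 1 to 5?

shortest-cost path #1: 1→4→2→5 push 17 @ unit cost 12 (adds 204)
shortest-cost path #2: 1→7→5 push 19 @ unit cost 14 (adds 266)
total cost = 470

Minimum cost for 36 units: 470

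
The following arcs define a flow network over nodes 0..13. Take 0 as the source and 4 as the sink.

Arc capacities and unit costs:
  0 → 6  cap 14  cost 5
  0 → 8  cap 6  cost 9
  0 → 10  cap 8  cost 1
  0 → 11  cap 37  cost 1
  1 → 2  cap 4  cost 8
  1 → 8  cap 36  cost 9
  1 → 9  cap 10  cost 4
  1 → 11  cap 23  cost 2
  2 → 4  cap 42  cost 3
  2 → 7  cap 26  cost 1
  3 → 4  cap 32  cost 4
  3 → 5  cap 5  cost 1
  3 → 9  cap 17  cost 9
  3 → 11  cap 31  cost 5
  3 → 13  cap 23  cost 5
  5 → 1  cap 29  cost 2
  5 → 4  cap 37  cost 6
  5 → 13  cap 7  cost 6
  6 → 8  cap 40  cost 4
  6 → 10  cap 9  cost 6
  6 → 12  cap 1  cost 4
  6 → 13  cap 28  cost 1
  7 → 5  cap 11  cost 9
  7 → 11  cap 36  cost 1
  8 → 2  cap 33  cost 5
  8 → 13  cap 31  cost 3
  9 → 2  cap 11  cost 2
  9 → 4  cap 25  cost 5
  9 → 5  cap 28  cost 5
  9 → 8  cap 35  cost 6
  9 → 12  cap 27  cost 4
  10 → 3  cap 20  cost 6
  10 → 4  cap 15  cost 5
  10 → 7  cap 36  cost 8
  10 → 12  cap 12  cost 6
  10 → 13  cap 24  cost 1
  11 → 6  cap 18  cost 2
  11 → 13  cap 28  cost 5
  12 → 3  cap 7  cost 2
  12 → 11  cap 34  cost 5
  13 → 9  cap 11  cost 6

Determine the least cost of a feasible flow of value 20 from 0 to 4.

Minimum cost for 20 units: 219

shortest-cost path #1: 0→10→4 push 8 @ unit cost 6 (adds 48)
shortest-cost path #2: 0→11→6→12→3→4 push 1 @ unit cost 13 (adds 13)
shortest-cost path #3: 0→11→6→10→4 push 7 @ unit cost 14 (adds 98)
shortest-cost path #4: 0→11→6→8→2→4 push 4 @ unit cost 15 (adds 60)
total cost = 219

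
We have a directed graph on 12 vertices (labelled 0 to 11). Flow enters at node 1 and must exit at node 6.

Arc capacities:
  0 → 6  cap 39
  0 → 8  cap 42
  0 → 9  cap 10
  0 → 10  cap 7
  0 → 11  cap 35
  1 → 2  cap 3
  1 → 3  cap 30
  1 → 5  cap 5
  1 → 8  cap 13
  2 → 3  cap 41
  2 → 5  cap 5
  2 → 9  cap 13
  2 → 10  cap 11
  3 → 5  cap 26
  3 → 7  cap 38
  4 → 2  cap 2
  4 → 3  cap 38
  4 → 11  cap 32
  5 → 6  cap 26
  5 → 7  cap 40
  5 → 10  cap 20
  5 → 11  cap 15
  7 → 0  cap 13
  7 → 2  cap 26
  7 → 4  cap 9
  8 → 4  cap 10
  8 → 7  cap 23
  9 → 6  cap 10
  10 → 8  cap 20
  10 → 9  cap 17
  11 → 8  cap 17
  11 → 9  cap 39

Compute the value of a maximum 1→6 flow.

Maximum flow value: 49

augment #1: 1→5→6 bottleneck 5, total now 5
augment #2: 1→2→5→6 bottleneck 3, total now 8
augment #3: 1→3→5→6 bottleneck 18, total now 26
augment #4: 1→3→7→0→6 bottleneck 12, total now 38
augment #5: 1→8→7→0→6 bottleneck 1, total now 39
augment #6: 1→8→4→2→9→6 bottleneck 2, total now 41
augment #7: 1→8→4→11→9→6 bottleneck 8, total now 49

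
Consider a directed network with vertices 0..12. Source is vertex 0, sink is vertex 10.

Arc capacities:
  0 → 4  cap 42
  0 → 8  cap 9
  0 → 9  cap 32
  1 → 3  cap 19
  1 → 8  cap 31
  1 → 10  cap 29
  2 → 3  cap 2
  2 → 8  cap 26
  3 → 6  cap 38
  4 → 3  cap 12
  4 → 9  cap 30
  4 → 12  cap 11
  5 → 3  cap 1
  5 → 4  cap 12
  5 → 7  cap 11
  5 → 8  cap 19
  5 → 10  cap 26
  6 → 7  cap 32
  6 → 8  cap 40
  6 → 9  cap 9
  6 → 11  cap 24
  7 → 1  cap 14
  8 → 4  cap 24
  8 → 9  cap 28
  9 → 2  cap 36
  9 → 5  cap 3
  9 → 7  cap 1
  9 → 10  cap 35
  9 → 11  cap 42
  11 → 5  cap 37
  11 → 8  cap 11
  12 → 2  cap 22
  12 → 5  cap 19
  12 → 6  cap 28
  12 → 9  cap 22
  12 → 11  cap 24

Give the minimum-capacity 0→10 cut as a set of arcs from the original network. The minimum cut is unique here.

augment #1: 0→9→10 push 32
augment #2: 0→4→9→10 push 3
augment #3: 0→4→9→5→10 push 3
augment #4: 0→4→12→5→10 push 11
augment #5: 0→4→9→7→1→10 push 1
augment #6: 0→4→9→11→5→10 push 12
augment #7: 0→4→3→6→7→1→10 push 12
augment #8: 0→8→9→11→5→7→1→10 push 1
max flow = 75; residual-reachable set from 0 gives S-side
cut edges (S→T): {(5,10), (7,1), (9,10)} total cap 75

Min-cut arcs: {(5,10), (7,1), (9,10)} (total capacity 75)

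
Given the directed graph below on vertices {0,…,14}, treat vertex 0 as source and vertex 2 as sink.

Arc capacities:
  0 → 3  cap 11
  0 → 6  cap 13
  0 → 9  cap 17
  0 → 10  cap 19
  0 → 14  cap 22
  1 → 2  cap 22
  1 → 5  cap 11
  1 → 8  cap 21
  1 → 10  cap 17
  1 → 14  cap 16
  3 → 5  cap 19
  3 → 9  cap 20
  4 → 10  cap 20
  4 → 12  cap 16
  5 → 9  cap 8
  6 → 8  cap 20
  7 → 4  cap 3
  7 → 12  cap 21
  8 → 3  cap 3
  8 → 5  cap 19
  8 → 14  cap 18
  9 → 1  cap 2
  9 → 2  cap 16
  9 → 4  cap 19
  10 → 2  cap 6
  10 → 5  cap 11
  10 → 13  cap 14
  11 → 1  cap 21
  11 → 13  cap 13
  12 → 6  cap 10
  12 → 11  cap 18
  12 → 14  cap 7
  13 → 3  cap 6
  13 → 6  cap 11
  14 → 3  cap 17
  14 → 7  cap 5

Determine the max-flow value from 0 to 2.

augment #1: 0→9→2 bottleneck 16, total now 16
augment #2: 0→10→2 bottleneck 6, total now 22
augment #3: 0→9→1→2 bottleneck 1, total now 23
augment #4: 0→3→9→1→2 bottleneck 1, total now 24
augment #5: 0→14→7→12→11→1→2 bottleneck 5, total now 29
augment #6: 0→3→9→4→12→11→1→2 bottleneck 10, total now 39
augment #7: 0→10→5→9→4→12→11→1→2 bottleneck 3, total now 42

Maximum flow value: 42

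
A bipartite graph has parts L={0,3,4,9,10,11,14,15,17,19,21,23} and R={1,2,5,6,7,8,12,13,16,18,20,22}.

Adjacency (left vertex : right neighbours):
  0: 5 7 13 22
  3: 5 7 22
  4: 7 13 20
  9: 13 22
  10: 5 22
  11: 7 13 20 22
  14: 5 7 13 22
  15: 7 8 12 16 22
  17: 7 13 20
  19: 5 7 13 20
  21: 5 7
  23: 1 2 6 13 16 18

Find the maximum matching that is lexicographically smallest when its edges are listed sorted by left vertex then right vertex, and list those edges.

|M| = 7 (so the lex-smallest maximum matching has 7 edges)
process left vertices in ascending order; for each, take the smallest-labelled available neighbour that still permits 7 edges overall, or leave it unmatched if none does
lex-smallest matching: {0-5, 3-7, 4-13, 9-22, 11-20, 15-8, 23-1}

Lex-smallest maximum matching: {(0,5), (3,7), (4,13), (9,22), (11,20), (15,8), (23,1)}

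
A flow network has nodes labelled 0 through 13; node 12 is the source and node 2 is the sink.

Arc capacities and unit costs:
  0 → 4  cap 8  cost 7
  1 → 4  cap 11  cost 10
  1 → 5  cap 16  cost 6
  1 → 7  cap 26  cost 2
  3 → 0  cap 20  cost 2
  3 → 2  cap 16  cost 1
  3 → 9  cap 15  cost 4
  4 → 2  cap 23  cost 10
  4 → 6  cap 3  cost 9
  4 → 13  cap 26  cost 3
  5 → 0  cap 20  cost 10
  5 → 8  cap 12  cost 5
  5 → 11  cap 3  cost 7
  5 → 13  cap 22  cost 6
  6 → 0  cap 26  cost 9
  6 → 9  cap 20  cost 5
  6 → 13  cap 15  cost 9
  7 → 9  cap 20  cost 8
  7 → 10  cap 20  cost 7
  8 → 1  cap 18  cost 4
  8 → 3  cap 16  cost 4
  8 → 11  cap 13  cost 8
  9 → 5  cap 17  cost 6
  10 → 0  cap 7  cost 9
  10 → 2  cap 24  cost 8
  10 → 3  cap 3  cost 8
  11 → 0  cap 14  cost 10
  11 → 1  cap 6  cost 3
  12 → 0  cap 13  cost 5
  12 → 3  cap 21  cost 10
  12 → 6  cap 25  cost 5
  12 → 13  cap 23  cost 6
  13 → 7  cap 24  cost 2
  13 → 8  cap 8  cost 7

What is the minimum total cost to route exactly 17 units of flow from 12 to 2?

shortest-cost path #1: 12→3→2 push 16 @ unit cost 11 (adds 176)
shortest-cost path #2: 12→0→4→2 push 1 @ unit cost 22 (adds 22)
total cost = 198

Minimum cost for 17 units: 198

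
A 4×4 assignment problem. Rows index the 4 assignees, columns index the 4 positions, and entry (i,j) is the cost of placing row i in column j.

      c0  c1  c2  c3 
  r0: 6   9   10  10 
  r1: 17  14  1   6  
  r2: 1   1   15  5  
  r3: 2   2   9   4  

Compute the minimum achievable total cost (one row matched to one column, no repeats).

Minimum assignment cost: 12

optimal assignment: row0→col0 (cost 6), row1→col2 (cost 1), row2→col1 (cost 1), row3→col3 (cost 4)
total = 6 + 1 + 1 + 4 = 12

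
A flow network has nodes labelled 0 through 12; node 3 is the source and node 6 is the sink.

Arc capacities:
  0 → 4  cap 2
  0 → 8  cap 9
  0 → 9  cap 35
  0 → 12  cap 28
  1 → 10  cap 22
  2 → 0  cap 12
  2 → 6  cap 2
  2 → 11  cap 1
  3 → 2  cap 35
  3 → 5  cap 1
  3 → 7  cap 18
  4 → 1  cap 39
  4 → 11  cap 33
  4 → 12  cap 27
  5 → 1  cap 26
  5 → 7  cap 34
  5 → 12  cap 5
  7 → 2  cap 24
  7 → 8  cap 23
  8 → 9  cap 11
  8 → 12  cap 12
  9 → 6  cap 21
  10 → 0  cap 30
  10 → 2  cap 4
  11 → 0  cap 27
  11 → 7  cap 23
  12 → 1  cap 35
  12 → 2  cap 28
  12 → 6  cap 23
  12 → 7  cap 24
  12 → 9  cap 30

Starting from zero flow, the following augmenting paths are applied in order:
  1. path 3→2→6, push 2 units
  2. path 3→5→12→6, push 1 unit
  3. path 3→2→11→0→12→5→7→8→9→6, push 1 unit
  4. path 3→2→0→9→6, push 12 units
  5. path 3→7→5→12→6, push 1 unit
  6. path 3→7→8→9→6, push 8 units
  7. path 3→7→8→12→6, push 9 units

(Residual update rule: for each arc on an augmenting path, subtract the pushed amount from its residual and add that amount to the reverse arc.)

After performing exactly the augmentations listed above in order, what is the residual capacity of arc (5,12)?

after path 1 (3→2→6, push 2): res(5,12)=5
after path 2 (3→5→12→6, push 1): res(5,12)=4
after path 3 (3→2→11→0→12→5→7→8→9→6, push 1): res(5,12)=5
after path 4 (3→2→0→9→6, push 12): res(5,12)=5
after path 5 (3→7→5→12→6, push 1): res(5,12)=4
after path 6 (3→7→8→9→6, push 8): res(5,12)=4
after path 7 (3→7→8→12→6, push 9): res(5,12)=4

Residual capacity of (5,12): 4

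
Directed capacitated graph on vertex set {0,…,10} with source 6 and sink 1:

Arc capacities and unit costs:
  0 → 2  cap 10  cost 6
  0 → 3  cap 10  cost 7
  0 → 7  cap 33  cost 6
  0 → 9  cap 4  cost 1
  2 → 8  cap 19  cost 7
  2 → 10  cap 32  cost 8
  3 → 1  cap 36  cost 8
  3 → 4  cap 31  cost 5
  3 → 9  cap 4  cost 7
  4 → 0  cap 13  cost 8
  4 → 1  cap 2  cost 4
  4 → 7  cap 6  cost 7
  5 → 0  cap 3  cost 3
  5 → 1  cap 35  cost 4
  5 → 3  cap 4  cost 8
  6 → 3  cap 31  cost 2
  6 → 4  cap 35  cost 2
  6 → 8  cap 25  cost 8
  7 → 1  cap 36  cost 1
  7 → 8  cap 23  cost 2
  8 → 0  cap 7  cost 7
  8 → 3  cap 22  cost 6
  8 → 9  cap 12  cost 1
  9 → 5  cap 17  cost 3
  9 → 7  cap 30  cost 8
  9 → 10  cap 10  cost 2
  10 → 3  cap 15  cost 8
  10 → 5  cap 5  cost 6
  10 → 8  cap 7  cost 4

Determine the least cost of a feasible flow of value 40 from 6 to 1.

shortest-cost path #1: 6→4→1 push 2 @ unit cost 6 (adds 12)
shortest-cost path #2: 6→3→1 push 31 @ unit cost 10 (adds 310)
shortest-cost path #3: 6→4→7→1 push 6 @ unit cost 10 (adds 60)
shortest-cost path #4: 6→8→9→5→1 push 1 @ unit cost 16 (adds 16)
total cost = 398

Minimum cost for 40 units: 398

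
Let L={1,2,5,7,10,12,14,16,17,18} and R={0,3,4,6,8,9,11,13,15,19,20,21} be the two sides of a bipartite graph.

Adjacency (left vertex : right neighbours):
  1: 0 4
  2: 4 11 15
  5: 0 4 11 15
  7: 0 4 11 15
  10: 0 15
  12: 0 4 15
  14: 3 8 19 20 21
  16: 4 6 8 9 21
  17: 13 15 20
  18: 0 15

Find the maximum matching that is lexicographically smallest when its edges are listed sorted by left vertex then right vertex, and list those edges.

Lex-smallest maximum matching: {(1,0), (2,4), (5,11), (7,15), (14,3), (16,6), (17,13)}

|M| = 7 (so the lex-smallest maximum matching has 7 edges)
process left vertices in ascending order; for each, take the smallest-labelled available neighbour that still permits 7 edges overall, or leave it unmatched if none does
lex-smallest matching: {1-0, 2-4, 5-11, 7-15, 14-3, 16-6, 17-13}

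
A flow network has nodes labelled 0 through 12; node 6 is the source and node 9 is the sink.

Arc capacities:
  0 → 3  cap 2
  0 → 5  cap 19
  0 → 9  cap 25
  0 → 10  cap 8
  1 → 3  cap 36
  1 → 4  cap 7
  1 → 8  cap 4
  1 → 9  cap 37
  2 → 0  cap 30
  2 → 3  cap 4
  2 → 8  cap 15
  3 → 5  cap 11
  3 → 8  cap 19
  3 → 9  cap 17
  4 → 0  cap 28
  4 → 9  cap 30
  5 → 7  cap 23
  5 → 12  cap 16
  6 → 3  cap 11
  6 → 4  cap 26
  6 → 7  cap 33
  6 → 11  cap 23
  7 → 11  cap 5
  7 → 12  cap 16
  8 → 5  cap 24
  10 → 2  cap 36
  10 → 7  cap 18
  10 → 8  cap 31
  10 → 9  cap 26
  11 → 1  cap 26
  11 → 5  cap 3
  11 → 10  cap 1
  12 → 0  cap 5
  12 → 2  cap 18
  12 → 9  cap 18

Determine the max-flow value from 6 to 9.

augment #1: 6→3→9 bottleneck 11, total now 11
augment #2: 6→4→9 bottleneck 26, total now 37
augment #3: 6→7→12→9 bottleneck 16, total now 53
augment #4: 6→11→1→9 bottleneck 23, total now 76
augment #5: 6→7→11→1→9 bottleneck 3, total now 79
augment #6: 6→7→11→10→9 bottleneck 1, total now 80
augment #7: 6→7→11→5→12→9 bottleneck 1, total now 81

Maximum flow value: 81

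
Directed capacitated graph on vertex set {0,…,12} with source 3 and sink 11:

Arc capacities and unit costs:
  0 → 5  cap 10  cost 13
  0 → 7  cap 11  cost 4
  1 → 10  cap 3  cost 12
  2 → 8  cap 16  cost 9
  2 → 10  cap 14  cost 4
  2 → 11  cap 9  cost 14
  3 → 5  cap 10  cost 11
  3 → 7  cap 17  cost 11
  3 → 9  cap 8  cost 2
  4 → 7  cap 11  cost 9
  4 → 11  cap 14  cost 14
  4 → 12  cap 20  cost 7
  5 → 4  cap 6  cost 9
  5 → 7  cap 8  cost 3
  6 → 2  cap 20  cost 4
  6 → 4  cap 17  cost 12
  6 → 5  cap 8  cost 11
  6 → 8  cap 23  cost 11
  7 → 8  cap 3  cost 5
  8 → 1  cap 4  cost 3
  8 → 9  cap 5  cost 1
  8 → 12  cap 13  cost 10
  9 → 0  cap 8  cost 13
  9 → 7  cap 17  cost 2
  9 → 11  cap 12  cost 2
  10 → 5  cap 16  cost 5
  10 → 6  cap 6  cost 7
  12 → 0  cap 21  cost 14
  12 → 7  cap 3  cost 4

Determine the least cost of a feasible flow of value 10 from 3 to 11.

Minimum cost for 10 units: 70

shortest-cost path #1: 3→9→11 push 8 @ unit cost 4 (adds 32)
shortest-cost path #2: 3→7→8→9→11 push 2 @ unit cost 19 (adds 38)
total cost = 70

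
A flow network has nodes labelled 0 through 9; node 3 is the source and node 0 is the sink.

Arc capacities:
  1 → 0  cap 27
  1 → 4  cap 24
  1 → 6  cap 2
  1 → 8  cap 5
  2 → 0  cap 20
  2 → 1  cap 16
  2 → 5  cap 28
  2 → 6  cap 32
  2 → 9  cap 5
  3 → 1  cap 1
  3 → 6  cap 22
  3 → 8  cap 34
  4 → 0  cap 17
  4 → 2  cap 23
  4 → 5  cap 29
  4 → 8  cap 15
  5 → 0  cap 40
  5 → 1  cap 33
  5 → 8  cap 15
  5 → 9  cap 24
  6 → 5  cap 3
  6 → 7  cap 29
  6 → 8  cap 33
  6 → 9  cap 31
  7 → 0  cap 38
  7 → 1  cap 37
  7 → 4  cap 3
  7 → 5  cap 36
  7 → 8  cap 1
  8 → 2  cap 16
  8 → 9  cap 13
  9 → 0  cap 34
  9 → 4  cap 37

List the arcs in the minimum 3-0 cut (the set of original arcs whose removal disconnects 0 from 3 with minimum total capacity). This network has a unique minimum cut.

Min-cut arcs: {(3,1), (3,6), (8,2), (8,9)} (total capacity 52)

augment #1: 3→1→0 push 1
augment #2: 3→6→5→0 push 3
augment #3: 3→6→7→0 push 19
augment #4: 3→8→2→0 push 16
augment #5: 3→8→9→0 push 13
max flow = 52; residual-reachable set from 3 gives S-side
cut edges (S→T): {(3,1), (3,6), (8,2), (8,9)} total cap 52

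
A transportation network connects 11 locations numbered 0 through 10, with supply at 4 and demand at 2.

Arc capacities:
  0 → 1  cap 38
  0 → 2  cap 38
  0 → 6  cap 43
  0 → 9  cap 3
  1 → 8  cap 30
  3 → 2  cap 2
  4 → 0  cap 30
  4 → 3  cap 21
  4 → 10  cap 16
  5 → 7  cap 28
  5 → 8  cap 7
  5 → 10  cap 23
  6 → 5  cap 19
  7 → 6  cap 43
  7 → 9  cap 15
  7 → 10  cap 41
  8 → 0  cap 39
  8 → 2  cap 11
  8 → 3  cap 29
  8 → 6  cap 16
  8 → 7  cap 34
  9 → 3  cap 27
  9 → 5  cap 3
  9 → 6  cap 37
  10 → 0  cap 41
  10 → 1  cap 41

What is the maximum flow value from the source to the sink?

augment #1: 4→0→2 bottleneck 30, total now 30
augment #2: 4→3→2 bottleneck 2, total now 32
augment #3: 4→10→0→2 bottleneck 8, total now 40
augment #4: 4→10→1→8→2 bottleneck 8, total now 48

Maximum flow value: 48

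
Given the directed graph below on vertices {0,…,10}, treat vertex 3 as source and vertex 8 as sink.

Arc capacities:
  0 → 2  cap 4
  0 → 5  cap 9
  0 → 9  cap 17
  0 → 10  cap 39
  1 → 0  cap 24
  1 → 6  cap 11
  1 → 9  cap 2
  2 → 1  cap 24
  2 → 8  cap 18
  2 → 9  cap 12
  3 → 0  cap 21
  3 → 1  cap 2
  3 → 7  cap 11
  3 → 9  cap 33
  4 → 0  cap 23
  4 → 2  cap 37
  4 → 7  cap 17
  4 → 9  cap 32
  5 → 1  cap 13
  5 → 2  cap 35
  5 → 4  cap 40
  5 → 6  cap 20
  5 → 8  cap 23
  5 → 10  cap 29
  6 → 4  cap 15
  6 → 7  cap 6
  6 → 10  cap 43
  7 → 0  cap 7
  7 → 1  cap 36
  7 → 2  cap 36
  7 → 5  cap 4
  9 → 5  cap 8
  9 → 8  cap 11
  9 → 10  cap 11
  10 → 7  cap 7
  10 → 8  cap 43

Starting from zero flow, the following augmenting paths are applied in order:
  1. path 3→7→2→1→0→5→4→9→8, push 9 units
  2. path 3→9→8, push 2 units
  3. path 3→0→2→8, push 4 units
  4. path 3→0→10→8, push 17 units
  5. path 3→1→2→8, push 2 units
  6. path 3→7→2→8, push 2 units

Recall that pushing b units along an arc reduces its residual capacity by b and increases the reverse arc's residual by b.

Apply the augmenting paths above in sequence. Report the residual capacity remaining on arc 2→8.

after path 1 (3→7→2→1→0→5→4→9→8, push 9): res(2,8)=18
after path 2 (3→9→8, push 2): res(2,8)=18
after path 3 (3→0→2→8, push 4): res(2,8)=14
after path 4 (3→0→10→8, push 17): res(2,8)=14
after path 5 (3→1→2→8, push 2): res(2,8)=12
after path 6 (3→7→2→8, push 2): res(2,8)=10

Residual capacity of (2,8): 10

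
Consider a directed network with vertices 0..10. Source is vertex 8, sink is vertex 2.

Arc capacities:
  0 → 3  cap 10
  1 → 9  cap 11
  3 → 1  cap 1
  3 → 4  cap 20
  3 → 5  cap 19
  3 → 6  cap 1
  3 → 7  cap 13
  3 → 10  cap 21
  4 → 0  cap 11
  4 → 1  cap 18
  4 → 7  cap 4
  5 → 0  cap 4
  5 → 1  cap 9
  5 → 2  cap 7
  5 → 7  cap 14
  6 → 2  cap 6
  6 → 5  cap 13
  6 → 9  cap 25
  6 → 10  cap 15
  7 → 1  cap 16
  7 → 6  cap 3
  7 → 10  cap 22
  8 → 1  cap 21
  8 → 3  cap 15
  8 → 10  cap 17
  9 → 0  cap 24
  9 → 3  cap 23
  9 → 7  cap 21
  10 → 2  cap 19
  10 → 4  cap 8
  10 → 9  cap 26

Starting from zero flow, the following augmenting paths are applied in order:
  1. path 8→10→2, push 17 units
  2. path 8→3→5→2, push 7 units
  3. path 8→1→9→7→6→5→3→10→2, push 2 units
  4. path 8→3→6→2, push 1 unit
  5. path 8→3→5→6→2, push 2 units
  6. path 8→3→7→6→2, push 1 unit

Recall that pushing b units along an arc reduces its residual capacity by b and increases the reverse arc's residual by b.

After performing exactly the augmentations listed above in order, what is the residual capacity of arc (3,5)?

after path 1 (8→10→2, push 17): res(3,5)=19
after path 2 (8→3→5→2, push 7): res(3,5)=12
after path 3 (8→1→9→7→6→5→3→10→2, push 2): res(3,5)=14
after path 4 (8→3→6→2, push 1): res(3,5)=14
after path 5 (8→3→5→6→2, push 2): res(3,5)=12
after path 6 (8→3→7→6→2, push 1): res(3,5)=12

Residual capacity of (3,5): 12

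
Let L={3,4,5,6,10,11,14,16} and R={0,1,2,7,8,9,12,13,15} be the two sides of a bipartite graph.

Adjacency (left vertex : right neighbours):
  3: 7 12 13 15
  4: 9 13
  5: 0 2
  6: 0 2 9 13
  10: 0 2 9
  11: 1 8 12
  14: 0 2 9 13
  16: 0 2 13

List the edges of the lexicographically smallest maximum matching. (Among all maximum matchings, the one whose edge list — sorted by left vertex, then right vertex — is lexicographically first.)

|M| = 6 (so the lex-smallest maximum matching has 6 edges)
process left vertices in ascending order; for each, take the smallest-labelled available neighbour that still permits 6 edges overall, or leave it unmatched if none does
lex-smallest matching: {3-7, 4-9, 5-0, 6-2, 11-1, 14-13}

Lex-smallest maximum matching: {(3,7), (4,9), (5,0), (6,2), (11,1), (14,13)}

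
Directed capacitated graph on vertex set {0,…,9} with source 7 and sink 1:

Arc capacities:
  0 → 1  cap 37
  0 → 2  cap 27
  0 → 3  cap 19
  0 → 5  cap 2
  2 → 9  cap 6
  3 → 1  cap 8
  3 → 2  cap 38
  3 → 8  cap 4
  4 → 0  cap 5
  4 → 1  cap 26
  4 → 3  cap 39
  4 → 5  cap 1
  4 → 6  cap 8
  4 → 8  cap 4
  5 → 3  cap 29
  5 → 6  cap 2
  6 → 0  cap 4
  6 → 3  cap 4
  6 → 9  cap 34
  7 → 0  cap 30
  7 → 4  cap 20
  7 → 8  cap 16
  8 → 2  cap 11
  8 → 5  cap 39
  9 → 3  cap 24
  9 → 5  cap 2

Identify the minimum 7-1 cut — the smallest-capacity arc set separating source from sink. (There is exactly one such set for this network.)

augment #1: 7→0→1 push 30
augment #2: 7→4→1 push 20
augment #3: 7→8→5→3→1 push 8
augment #4: 7→8→5→6→0→1 push 2
max flow = 60; residual-reachable set from 7 gives S-side
cut edges (S→T): {(3,1), (5,6), (7,0), (7,4)} total cap 60

Min-cut arcs: {(3,1), (5,6), (7,0), (7,4)} (total capacity 60)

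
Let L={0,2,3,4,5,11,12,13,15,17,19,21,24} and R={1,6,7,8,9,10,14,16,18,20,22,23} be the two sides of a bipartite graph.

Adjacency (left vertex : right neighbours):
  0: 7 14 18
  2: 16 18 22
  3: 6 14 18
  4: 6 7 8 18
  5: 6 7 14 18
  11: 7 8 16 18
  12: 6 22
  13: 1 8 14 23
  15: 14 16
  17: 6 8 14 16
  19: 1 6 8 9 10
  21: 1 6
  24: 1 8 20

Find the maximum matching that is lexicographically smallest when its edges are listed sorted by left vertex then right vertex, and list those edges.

|M| = 11 (so the lex-smallest maximum matching has 11 edges)
process left vertices in ascending order; for each, take the smallest-labelled available neighbour that still permits 11 edges overall, or leave it unmatched if none does
lex-smallest matching: {0-7, 2-16, 3-6, 4-8, 5-14, 11-18, 12-22, 13-23, 19-9, 21-1, 24-20}

Lex-smallest maximum matching: {(0,7), (2,16), (3,6), (4,8), (5,14), (11,18), (12,22), (13,23), (19,9), (21,1), (24,20)}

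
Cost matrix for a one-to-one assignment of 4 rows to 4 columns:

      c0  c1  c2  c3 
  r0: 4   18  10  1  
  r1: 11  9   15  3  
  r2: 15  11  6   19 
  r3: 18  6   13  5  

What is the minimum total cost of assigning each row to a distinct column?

optimal assignment: row0→col0 (cost 4), row1→col3 (cost 3), row2→col2 (cost 6), row3→col1 (cost 6)
total = 4 + 3 + 6 + 6 = 19

Minimum assignment cost: 19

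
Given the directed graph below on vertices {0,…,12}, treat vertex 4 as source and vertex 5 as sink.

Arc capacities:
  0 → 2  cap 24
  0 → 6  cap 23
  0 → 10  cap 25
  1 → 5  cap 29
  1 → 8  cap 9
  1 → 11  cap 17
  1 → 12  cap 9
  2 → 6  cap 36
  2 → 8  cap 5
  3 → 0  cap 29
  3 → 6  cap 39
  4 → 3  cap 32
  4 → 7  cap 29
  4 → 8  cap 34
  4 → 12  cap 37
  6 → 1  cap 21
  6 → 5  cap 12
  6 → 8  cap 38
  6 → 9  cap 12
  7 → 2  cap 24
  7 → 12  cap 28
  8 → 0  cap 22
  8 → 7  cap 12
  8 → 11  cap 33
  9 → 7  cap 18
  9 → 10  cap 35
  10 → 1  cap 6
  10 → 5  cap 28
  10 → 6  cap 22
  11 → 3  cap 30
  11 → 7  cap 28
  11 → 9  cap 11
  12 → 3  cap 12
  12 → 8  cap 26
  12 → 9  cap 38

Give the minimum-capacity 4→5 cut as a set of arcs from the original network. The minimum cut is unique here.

Min-cut arcs: {(6,1), (6,5), (10,1), (10,5)} (total capacity 67)

augment #1: 4→3→6→5 push 12
augment #2: 4→3→0→10→5 push 20
augment #3: 4→8→0→10→5 push 5
augment #4: 4→12→9→10→5 push 3
augment #5: 4→7→2→6→1→5 push 21
augment #6: 4→12→9→10→1→5 push 6
max flow = 67; residual-reachable set from 4 gives S-side
cut edges (S→T): {(6,1), (6,5), (10,1), (10,5)} total cap 67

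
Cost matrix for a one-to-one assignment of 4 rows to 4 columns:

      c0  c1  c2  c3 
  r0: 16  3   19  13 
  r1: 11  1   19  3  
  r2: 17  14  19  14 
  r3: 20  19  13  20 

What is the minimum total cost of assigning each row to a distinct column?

Minimum assignment cost: 36

optimal assignment: row0→col1 (cost 3), row1→col3 (cost 3), row2→col0 (cost 17), row3→col2 (cost 13)
total = 3 + 3 + 17 + 13 = 36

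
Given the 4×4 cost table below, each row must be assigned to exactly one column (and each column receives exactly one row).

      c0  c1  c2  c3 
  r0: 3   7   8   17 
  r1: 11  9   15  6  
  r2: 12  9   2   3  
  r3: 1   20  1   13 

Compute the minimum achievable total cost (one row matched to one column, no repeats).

Minimum assignment cost: 16

one of 2 optimal assignments: row0→col0 (cost 3), row1→col1 (cost 9), row2→col3 (cost 3), row3→col2 (cost 1)
total = 3 + 9 + 3 + 1 = 16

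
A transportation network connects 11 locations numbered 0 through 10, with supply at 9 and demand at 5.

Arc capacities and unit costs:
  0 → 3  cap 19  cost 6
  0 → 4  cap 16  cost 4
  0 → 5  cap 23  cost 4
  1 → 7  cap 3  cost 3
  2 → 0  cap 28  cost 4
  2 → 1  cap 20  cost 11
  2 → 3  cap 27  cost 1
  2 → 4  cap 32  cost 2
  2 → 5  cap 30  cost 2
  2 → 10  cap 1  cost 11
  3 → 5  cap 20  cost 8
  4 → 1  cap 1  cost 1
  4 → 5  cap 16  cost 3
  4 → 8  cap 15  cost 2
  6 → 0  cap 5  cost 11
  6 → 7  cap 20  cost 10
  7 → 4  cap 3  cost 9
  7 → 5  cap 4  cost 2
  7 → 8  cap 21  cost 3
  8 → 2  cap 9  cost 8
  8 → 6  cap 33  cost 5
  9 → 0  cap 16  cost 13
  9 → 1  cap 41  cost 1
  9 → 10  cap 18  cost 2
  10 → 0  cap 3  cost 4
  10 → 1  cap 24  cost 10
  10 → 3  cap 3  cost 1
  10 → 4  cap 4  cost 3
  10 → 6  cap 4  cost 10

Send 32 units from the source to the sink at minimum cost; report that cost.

shortest-cost path #1: 9→1→7→5 push 3 @ unit cost 6 (adds 18)
shortest-cost path #2: 9→10→4→5 push 4 @ unit cost 8 (adds 32)
shortest-cost path #3: 9→10→0→5 push 3 @ unit cost 10 (adds 30)
shortest-cost path #4: 9→10→3→5 push 3 @ unit cost 11 (adds 33)
shortest-cost path #5: 9→0→5 push 16 @ unit cost 17 (adds 272)
shortest-cost path #6: 9→10→6→7→5 push 1 @ unit cost 24 (adds 24)
shortest-cost path #7: 9→10→6→0→5 push 2 @ unit cost 27 (adds 54)
total cost = 463

Minimum cost for 32 units: 463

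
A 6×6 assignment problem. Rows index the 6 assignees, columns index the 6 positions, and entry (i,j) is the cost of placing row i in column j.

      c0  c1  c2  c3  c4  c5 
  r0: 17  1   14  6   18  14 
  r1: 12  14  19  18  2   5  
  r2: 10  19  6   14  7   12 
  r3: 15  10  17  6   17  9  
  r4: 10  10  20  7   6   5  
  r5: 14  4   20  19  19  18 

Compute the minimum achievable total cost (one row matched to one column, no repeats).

Minimum assignment cost: 34

optimal assignment: row0→col1 (cost 1), row1→col4 (cost 2), row2→col2 (cost 6), row3→col3 (cost 6), row4→col5 (cost 5), row5→col0 (cost 14)
total = 1 + 2 + 6 + 6 + 5 + 14 = 34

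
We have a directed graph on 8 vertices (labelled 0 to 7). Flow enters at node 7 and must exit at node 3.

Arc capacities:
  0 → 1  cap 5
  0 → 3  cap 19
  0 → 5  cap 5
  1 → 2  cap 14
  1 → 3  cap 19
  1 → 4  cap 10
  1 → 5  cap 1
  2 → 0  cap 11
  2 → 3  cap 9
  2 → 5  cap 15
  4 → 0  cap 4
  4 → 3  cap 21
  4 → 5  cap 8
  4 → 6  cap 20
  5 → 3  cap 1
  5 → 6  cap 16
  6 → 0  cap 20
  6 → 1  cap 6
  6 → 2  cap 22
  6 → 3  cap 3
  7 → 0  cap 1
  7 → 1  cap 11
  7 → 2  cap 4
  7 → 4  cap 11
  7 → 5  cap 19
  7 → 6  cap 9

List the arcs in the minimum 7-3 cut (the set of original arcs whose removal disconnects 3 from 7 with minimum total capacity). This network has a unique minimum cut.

augment #1: 7→0→3 push 1
augment #2: 7→1→3 push 11
augment #3: 7→2→3 push 4
augment #4: 7→4→3 push 11
augment #5: 7→5→3 push 1
augment #6: 7→6→3 push 3
augment #7: 7→6→0→3 push 6
augment #8: 7→5→6→0→3 push 12
augment #9: 7→5→6→1→3 push 4
max flow = 53; residual-reachable set from 7 gives S-side
cut edges (S→T): {(5,3), (5,6), (7,0), (7,1), (7,2), (7,4), (7,6)} total cap 53

Min-cut arcs: {(5,3), (5,6), (7,0), (7,1), (7,2), (7,4), (7,6)} (total capacity 53)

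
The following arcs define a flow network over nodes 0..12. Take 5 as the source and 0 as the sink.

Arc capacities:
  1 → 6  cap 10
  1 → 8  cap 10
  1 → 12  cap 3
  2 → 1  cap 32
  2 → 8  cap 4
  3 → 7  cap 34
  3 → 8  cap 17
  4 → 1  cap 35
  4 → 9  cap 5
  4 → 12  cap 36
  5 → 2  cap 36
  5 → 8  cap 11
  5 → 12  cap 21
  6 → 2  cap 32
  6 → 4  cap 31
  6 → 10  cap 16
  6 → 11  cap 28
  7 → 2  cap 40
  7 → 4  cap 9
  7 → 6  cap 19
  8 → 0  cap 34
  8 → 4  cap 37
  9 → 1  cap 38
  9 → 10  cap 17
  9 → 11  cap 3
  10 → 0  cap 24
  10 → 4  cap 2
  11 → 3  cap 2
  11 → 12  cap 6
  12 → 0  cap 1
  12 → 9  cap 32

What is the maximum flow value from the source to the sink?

augment #1: 5→8→0 bottleneck 11, total now 11
augment #2: 5→12→0 bottleneck 1, total now 12
augment #3: 5→2→8→0 bottleneck 4, total now 16
augment #4: 5→2→1→8→0 bottleneck 10, total now 26
augment #5: 5→12→9→10→0 bottleneck 17, total now 43
augment #6: 5→2→1→6→10→0 bottleneck 7, total now 50
augment #7: 5→12→9→11→3→8→0 bottleneck 2, total now 52

Maximum flow value: 52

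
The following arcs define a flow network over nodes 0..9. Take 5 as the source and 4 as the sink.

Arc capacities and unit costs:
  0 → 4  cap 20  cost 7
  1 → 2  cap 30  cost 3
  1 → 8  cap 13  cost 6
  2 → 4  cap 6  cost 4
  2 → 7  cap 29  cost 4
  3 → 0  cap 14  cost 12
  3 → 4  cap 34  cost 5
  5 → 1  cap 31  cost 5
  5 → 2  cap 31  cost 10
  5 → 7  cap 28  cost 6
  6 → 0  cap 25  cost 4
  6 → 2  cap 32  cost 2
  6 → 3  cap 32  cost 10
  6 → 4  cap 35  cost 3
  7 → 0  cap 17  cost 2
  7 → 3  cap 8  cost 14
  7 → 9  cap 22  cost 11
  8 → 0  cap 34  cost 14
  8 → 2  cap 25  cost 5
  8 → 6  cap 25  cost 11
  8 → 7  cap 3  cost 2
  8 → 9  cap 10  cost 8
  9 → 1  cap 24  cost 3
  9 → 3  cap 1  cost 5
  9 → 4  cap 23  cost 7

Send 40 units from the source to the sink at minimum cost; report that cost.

Minimum cost for 40 units: 741

shortest-cost path #1: 5→1→2→4 push 6 @ unit cost 12 (adds 72)
shortest-cost path #2: 5→7→0→4 push 17 @ unit cost 15 (adds 255)
shortest-cost path #3: 5→7→9→4 push 11 @ unit cost 24 (adds 264)
shortest-cost path #4: 5→1→8→6→4 push 6 @ unit cost 25 (adds 150)
total cost = 741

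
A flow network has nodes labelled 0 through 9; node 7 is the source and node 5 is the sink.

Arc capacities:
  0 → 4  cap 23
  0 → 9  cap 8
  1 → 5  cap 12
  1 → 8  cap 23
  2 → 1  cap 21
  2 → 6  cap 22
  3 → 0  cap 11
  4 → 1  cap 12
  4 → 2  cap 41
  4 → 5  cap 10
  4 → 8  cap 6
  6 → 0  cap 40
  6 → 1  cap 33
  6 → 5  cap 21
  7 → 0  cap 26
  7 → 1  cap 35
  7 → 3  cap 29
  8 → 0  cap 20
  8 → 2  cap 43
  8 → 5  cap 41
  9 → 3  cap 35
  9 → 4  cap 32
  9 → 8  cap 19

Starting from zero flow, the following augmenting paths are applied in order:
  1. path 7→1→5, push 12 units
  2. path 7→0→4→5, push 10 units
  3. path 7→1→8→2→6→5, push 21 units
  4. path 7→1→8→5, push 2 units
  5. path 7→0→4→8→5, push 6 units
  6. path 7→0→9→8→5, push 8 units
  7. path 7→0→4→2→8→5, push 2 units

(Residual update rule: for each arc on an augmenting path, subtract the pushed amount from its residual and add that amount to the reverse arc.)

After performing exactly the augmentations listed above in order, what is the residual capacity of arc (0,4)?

after path 1 (7→1→5, push 12): res(0,4)=23
after path 2 (7→0→4→5, push 10): res(0,4)=13
after path 3 (7→1→8→2→6→5, push 21): res(0,4)=13
after path 4 (7→1→8→5, push 2): res(0,4)=13
after path 5 (7→0→4→8→5, push 6): res(0,4)=7
after path 6 (7→0→9→8→5, push 8): res(0,4)=7
after path 7 (7→0→4→2→8→5, push 2): res(0,4)=5

Residual capacity of (0,4): 5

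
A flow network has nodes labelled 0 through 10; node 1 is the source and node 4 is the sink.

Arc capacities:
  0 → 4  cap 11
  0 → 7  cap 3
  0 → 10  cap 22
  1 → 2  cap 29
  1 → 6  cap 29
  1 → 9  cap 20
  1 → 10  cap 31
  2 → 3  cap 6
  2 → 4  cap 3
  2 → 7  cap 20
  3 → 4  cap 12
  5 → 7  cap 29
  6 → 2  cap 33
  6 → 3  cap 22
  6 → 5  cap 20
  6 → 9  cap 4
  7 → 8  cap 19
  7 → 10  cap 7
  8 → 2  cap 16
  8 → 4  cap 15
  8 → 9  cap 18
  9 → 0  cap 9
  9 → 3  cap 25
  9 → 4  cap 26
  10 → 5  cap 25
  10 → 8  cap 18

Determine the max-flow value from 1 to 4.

Maximum flow value: 65

augment #1: 1→2→4 bottleneck 3, total now 3
augment #2: 1→9→4 bottleneck 20, total now 23
augment #3: 1→2→3→4 bottleneck 6, total now 29
augment #4: 1→6→3→4 bottleneck 6, total now 35
augment #5: 1→6→9→4 bottleneck 4, total now 39
augment #6: 1→10→8→4 bottleneck 15, total now 54
augment #7: 1→10→8→9→4 bottleneck 2, total now 56
augment #8: 1→10→8→9→0→4 bottleneck 1, total now 57
augment #9: 1→2→7→8→9→0→4 bottleneck 8, total now 65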